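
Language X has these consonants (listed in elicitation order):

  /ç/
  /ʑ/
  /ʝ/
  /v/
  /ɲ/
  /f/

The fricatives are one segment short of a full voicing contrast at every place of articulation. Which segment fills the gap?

Voiceless: /f/ (labiodental), /ç/ (palatal).
Voiced: /v/ (labiodental), /ʑ/ (alveolo-palatal), /ʝ/ (palatal).
The alveolo-palatal row has no voiceless member, so the gap is the voiceless alveolo-palatal fricative /ɕ/.

/ɕ/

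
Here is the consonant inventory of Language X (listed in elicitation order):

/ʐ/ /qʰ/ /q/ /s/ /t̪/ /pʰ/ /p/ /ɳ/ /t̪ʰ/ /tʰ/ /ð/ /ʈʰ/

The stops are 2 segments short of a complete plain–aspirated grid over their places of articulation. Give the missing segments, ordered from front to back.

bilabial: plain /p/, aspirated /pʰ/.
dental: plain /t̪/, aspirated /t̪ʰ/.
alveolar: plain —, aspirated /tʰ/.
retroflex: plain —, aspirated /ʈʰ/.
uvular: plain /q/, aspirated /qʰ/.
Gaps, from front to back: alveolar lacks plain (/t/); retroflex lacks plain (/ʈ/).

/t/, /ʈ/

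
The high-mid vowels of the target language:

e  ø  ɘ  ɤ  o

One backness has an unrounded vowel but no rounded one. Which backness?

central

backness          unrounded  rounded 
front             e         ø       
central           ɘ         —       
back              ɤ         o       
Every backness has a rounded member except central, where /ɵ/ would be expected.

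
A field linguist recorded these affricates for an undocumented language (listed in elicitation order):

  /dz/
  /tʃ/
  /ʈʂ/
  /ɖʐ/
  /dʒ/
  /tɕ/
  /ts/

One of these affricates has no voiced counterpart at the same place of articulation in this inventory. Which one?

Alveolar: /ts/ ~ /dz/
Postalveolar: /tʃ/ ~ /dʒ/
Retroflex: /ʈʂ/ ~ /ɖʐ/
Alveolo-palatal: only /tɕ/ (voiceless); no voiced partner.
So /tɕ/ is the unpaired segment.

/tɕ/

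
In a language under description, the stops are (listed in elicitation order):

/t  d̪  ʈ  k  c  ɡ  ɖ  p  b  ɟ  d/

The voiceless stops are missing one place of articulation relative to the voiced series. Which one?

dental

bilabial: voiceless /p/, voiced /b/.
dental: voiceless —, voiced /d̪/.
alveolar: voiceless /t/, voiced /d/.
retroflex: voiceless /ʈ/, voiced /ɖ/.
palatal: voiceless /c/, voiced /ɟ/.
velar: voiceless /k/, voiced /ɡ/.
Every place of articulation has a voiceless member except dental, where /t̪/ would be expected.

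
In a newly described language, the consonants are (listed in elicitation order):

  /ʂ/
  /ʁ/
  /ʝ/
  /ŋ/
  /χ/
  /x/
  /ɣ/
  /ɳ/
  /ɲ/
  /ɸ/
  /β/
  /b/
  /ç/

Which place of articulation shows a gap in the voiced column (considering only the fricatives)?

bilabial: voiceless /ɸ/, voiced /β/.
retroflex: voiceless /ʂ/, voiced —.
palatal: voiceless /ç/, voiced /ʝ/.
velar: voiceless /x/, voiced /ɣ/.
uvular: voiceless /χ/, voiced /ʁ/.
Every place of articulation has a voiced member except retroflex, where /ʐ/ would be expected.

retroflex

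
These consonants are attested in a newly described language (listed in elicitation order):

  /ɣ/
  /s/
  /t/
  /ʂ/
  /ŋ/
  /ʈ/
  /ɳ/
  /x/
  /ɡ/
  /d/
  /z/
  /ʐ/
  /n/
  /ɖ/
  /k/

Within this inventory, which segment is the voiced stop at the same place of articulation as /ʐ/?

/ɖ/

/ʐ/ is a voiced retroflex fricative.
The voiced stop at the same place is a voiced retroflex stop — in this inventory, /ɖ/.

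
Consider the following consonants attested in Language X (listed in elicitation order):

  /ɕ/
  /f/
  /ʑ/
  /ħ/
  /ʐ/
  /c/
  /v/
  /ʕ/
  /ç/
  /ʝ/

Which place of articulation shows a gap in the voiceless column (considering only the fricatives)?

place of articulation  voiceless  voiced  
labiodental       f         v       
retroflex         —         ʐ       
alveolo-palatal   ɕ         ʑ       
palatal           ç         ʝ       
pharyngeal        ħ         ʕ       
Every place of articulation has a voiceless member except retroflex, where /ʂ/ would be expected.

retroflex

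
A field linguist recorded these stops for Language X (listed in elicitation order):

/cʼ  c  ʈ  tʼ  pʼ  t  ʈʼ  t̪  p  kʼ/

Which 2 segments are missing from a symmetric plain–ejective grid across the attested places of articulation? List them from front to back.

/t̪ʼ/, /k/

place of articulation  plain     ejective
bilabial          p         pʼ      
dental            t̪        —       
alveolar          t         tʼ      
retroflex         ʈ         ʈʼ      
palatal           c         cʼ      
velar             —         kʼ      
Gaps, from front to back: dental lacks ejective (/t̪ʼ/); velar lacks plain (/k/).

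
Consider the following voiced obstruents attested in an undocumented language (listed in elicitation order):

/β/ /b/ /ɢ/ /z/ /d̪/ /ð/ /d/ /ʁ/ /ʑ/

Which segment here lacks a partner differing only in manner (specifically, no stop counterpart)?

Bilabial: /b/ ~ /β/
Dental: /d̪/ ~ /ð/
Alveolar: /d/ ~ /z/
Uvular: /ɢ/ ~ /ʁ/
Alveolo-palatal: only /ʑ/ (fricative); no stop partner.
So /ʑ/ is the unpaired segment.

/ʑ/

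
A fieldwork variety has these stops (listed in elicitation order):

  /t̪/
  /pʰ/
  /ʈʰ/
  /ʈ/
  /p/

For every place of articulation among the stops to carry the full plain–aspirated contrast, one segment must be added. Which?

/t̪ʰ/

Plain: /p/ (bilabial), /t̪/ (dental), /ʈ/ (retroflex).
Aspirated: /pʰ/ (bilabial), /ʈʰ/ (retroflex).
The dental row has no aspirated member, so the gap is the aspirated dental stop /t̪ʰ/.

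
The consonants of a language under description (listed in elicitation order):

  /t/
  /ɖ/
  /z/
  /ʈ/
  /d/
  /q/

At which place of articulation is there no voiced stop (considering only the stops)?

Voiceless: /t/ (alveolar), /ʈ/ (retroflex), /q/ (uvular).
Voiced: /d/ (alveolar), /ɖ/ (retroflex).
Every place of articulation has a voiced member except uvular, where /ɢ/ would be expected.

uvular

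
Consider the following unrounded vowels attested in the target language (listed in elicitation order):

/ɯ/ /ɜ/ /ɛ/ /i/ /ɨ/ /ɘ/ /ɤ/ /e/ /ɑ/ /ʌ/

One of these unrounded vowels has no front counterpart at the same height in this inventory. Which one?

High: /i/ ~ /ɨ/ ~ /ɯ/
High-mid: /e/ ~ /ɘ/ ~ /ɤ/
Low-mid: /ɛ/ ~ /ɜ/ ~ /ʌ/
Low: only /ɑ/ (back); no front partner.
So /ɑ/ is the unpaired segment.

/ɑ/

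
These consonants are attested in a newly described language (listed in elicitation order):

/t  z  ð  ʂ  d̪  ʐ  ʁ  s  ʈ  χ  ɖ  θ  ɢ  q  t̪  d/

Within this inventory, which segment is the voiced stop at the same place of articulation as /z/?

/d/

/z/ is a voiced alveolar fricative.
The voiced stop at the same place is a voiced alveolar stop — in this inventory, /d/.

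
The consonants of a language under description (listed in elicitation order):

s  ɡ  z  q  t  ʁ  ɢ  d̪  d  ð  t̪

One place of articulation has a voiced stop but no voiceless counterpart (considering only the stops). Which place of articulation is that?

place of articulation  voiceless  voiced  
dental            t̪        d̪      
alveolar          t         d       
velar             —         ɡ       
uvular            q         ɢ       
Every place of articulation has a voiceless member except velar, where /k/ would be expected.

velar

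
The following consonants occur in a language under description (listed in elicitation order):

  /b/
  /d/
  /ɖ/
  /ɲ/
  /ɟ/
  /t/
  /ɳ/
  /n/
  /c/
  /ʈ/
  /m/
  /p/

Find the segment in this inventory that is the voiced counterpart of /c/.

/ɟ/

/c/ is a voiceless palatal stop.
The voiced counterpart is a voiced palatal stop — in this inventory, /ɟ/.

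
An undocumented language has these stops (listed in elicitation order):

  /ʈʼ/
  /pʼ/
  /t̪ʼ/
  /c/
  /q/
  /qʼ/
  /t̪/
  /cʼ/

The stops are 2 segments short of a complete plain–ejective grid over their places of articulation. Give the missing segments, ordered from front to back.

/p/, /ʈ/

Plain: /t̪/ (dental), /c/ (palatal), /q/ (uvular).
Ejective: /pʼ/ (bilabial), /t̪ʼ/ (dental), /ʈʼ/ (retroflex), /cʼ/ (palatal), /qʼ/ (uvular).
Gaps, from front to back: bilabial lacks plain (/p/); retroflex lacks plain (/ʈ/).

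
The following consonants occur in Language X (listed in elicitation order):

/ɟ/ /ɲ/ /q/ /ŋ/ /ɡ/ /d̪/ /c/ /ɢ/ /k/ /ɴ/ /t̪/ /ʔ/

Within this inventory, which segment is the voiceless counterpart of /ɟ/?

/c/

/ɟ/ is a voiced palatal stop.
The voiceless counterpart is a voiceless palatal stop — in this inventory, /c/.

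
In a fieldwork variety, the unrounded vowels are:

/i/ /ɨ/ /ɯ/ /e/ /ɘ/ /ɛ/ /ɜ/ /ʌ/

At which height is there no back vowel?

high-mid

Front: /i/ (high), /e/ (high-mid), /ɛ/ (low-mid).
Central: /ɨ/ (high), /ɘ/ (high-mid), /ɜ/ (low-mid).
Back: /ɯ/ (high), /ʌ/ (low-mid).
Every height has a back member except high-mid, where /ɤ/ would be expected.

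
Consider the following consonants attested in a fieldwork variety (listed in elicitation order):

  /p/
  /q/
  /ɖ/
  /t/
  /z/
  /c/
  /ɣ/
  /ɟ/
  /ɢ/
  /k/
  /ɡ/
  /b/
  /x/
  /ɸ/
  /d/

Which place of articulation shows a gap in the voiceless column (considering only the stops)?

retroflex

place of articulation  voiceless  voiced  
bilabial          p         b       
alveolar          t         d       
retroflex         —         ɖ       
palatal           c         ɟ       
velar             k         ɡ       
uvular            q         ɢ       
Every place of articulation has a voiceless member except retroflex, where /ʈ/ would be expected.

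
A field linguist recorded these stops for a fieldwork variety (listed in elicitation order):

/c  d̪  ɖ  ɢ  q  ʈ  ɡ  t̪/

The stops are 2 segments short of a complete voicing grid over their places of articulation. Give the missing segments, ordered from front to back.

place of articulation  voiceless  voiced  
dental            t̪        d̪      
retroflex         ʈ         ɖ       
palatal           c         —       
velar             —         ɡ       
uvular            q         ɢ       
Gaps, from front to back: palatal lacks voiced (/ɟ/); velar lacks voiceless (/k/).

/ɟ/, /k/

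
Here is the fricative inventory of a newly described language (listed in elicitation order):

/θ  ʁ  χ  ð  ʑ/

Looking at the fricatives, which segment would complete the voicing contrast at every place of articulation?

Voiceless: /θ/ (dental), /χ/ (uvular).
Voiced: /ð/ (dental), /ʑ/ (alveolo-palatal), /ʁ/ (uvular).
The alveolo-palatal row has no voiceless member, so the gap is the voiceless alveolo-palatal fricative /ɕ/.

/ɕ/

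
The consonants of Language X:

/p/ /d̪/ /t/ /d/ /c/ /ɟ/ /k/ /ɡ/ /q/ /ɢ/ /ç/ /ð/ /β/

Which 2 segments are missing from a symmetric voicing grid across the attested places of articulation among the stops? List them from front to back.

/b/, /t̪/

place of articulation  voiceless  voiced  
bilabial          p         —       
dental            —         d̪      
alveolar          t         d       
palatal           c         ɟ       
velar             k         ɡ       
uvular            q         ɢ       
Gaps, from front to back: bilabial lacks voiced (/b/); dental lacks voiceless (/t̪/).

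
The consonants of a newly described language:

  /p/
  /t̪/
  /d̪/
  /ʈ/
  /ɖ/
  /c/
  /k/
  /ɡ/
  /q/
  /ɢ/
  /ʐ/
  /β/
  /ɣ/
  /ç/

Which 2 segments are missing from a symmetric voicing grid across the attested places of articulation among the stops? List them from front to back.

/b/, /ɟ/

place of articulation  voiceless  voiced  
bilabial          p         —       
dental            t̪        d̪      
retroflex         ʈ         ɖ       
palatal           c         —       
velar             k         ɡ       
uvular            q         ɢ       
Gaps, from front to back: bilabial lacks voiced (/b/); palatal lacks voiced (/ɟ/).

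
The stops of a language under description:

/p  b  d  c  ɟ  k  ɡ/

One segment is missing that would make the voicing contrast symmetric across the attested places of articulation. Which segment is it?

Voiceless: /p/ (bilabial), /c/ (palatal), /k/ (velar).
Voiced: /b/ (bilabial), /d/ (alveolar), /ɟ/ (palatal), /ɡ/ (velar).
The alveolar row has no voiceless member, so the gap is the voiceless alveolar stop /t/.

/t/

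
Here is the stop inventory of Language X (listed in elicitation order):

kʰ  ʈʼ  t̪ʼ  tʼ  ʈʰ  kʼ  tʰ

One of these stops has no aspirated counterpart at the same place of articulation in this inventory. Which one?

Alveolar: /tʰ/ ~ /tʼ/
Retroflex: /ʈʰ/ ~ /ʈʼ/
Velar: /kʰ/ ~ /kʼ/
Dental: only /t̪ʼ/ (ejective); no aspirated partner.
So /t̪ʼ/ is the unpaired segment.

/t̪ʼ/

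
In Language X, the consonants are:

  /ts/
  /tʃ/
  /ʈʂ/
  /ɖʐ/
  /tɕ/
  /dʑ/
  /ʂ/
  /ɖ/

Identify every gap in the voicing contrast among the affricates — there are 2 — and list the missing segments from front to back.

/dz/, /dʒ/

place of articulation  voiceless  voiced  
alveolar          ts        —       
postalveolar      tʃ        —       
retroflex         ʈʂ        ɖʐ      
alveolo-palatal   tɕ        dʑ      
Gaps, from front to back: alveolar lacks voiced (/dz/); postalveolar lacks voiced (/dʒ/).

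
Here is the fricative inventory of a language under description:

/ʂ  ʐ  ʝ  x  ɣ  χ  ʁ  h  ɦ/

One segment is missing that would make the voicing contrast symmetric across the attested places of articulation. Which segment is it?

retroflex: voiceless /ʂ/, voiced /ʐ/.
palatal: voiceless —, voiced /ʝ/.
velar: voiceless /x/, voiced /ɣ/.
uvular: voiceless /χ/, voiced /ʁ/.
glottal: voiceless /h/, voiced /ɦ/.
The palatal row has no voiceless member, so the gap is the voiceless palatal fricative /ç/.

/ç/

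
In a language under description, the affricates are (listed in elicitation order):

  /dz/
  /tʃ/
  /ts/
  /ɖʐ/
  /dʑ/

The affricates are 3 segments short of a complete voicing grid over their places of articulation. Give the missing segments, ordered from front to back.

alveolar: voiceless /ts/, voiced /dz/.
postalveolar: voiceless /tʃ/, voiced —.
retroflex: voiceless —, voiced /ɖʐ/.
alveolo-palatal: voiceless —, voiced /dʑ/.
Gaps, from front to back: postalveolar lacks voiced (/dʒ/); retroflex lacks voiceless (/ʈʂ/); alveolo-palatal lacks voiceless (/tɕ/).

/dʒ/, /ʈʂ/, /tɕ/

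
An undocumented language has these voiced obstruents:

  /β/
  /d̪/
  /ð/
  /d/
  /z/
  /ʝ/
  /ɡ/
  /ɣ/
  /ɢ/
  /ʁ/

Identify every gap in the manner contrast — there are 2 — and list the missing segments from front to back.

/b/, /ɟ/

Stop: /d̪/ (dental), /d/ (alveolar), /ɡ/ (velar), /ɢ/ (uvular).
Fricative: /β/ (bilabial), /ð/ (dental), /z/ (alveolar), /ʝ/ (palatal), /ɣ/ (velar), /ʁ/ (uvular).
Gaps, from front to back: bilabial lacks stop (/b/); palatal lacks stop (/ɟ/).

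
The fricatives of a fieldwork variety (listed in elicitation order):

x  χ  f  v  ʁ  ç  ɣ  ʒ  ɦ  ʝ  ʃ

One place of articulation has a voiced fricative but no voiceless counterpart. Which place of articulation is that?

glottal

place of articulation  voiceless  voiced  
labiodental       f         v       
postalveolar      ʃ         ʒ       
palatal           ç         ʝ       
velar             x         ɣ       
uvular            χ         ʁ       
glottal           —         ɦ       
Every place of articulation has a voiceless member except glottal, where /h/ would be expected.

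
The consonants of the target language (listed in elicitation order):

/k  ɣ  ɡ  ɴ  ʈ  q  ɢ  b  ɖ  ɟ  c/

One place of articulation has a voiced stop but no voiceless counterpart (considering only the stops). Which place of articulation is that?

bilabial

bilabial: voiceless —, voiced /b/.
retroflex: voiceless /ʈ/, voiced /ɖ/.
palatal: voiceless /c/, voiced /ɟ/.
velar: voiceless /k/, voiced /ɡ/.
uvular: voiceless /q/, voiced /ɢ/.
Every place of articulation has a voiceless member except bilabial, where /p/ would be expected.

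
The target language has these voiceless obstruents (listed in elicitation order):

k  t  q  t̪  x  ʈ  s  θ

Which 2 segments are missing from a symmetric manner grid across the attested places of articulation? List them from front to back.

place of articulation  stop      fricative
dental            t̪        θ       
alveolar          t         s       
retroflex         ʈ         —       
velar             k         x       
uvular            q         —       
Gaps, from front to back: retroflex lacks fricative (/ʂ/); uvular lacks fricative (/χ/).

/ʂ/, /χ/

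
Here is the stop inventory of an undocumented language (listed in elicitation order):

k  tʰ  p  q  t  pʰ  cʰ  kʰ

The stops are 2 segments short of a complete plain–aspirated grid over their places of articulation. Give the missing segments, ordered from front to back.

place of articulation  plain     aspirated
bilabial          p         pʰ      
alveolar          t         tʰ      
palatal           —         cʰ      
velar             k         kʰ      
uvular            q         —       
Gaps, from front to back: palatal lacks plain (/c/); uvular lacks aspirated (/qʰ/).

/c/, /qʰ/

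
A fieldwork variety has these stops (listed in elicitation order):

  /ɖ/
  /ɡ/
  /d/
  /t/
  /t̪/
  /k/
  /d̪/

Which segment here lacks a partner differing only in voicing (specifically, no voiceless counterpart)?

Dental: /t̪/ ~ /d̪/
Alveolar: /t/ ~ /d/
Velar: /k/ ~ /ɡ/
Retroflex: only /ɖ/ (voiced); no voiceless partner.
So /ɖ/ is the unpaired segment.

/ɖ/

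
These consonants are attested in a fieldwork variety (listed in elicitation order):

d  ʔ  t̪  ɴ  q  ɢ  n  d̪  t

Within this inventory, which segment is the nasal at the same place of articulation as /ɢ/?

/ɴ/

/ɢ/ is a voiced uvular stop.
The nasal at the same place is an uvular nasal — in this inventory, /ɴ/.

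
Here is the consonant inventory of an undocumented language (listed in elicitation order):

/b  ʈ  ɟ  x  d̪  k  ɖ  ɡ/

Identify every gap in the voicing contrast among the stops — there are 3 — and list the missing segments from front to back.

Voiceless: /ʈ/ (retroflex), /k/ (velar).
Voiced: /b/ (bilabial), /d̪/ (dental), /ɖ/ (retroflex), /ɟ/ (palatal), /ɡ/ (velar).
Gaps, from front to back: bilabial lacks voiceless (/p/); dental lacks voiceless (/t̪/); palatal lacks voiceless (/c/).

/p/, /t̪/, /c/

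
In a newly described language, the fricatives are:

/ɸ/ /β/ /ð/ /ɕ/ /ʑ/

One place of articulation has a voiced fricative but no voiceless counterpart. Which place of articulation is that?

bilabial: voiceless /ɸ/, voiced /β/.
dental: voiceless —, voiced /ð/.
alveolo-palatal: voiceless /ɕ/, voiced /ʑ/.
Every place of articulation has a voiceless member except dental, where /θ/ would be expected.

dental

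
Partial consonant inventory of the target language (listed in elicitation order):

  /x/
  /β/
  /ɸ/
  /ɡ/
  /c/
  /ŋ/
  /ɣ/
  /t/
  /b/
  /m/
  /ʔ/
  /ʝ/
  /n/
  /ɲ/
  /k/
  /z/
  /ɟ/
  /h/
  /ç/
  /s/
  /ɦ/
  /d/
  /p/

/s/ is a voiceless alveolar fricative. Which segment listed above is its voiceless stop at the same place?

The voiceless stop at the same place is a voiceless alveolar stop — in this inventory, /t/.

/t/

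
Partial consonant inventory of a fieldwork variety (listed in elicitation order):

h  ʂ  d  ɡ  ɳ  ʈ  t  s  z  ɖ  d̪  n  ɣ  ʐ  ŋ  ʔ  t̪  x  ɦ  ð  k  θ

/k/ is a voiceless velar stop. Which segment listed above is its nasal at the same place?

/ŋ/

The nasal at the same place is a velar nasal — in this inventory, /ŋ/.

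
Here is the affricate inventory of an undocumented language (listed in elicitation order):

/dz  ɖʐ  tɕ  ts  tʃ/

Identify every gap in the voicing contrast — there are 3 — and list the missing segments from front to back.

Voiceless: /ts/ (alveolar), /tʃ/ (postalveolar), /tɕ/ (alveolo-palatal).
Voiced: /dz/ (alveolar), /ɖʐ/ (retroflex).
Gaps, from front to back: postalveolar lacks voiced (/dʒ/); retroflex lacks voiceless (/ʈʂ/); alveolo-palatal lacks voiced (/dʑ/).

/dʒ/, /ʈʂ/, /dʑ/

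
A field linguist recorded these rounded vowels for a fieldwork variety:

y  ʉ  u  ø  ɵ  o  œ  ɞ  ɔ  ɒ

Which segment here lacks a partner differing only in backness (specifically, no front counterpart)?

High: /y/ ~ /ʉ/ ~ /u/
High-mid: /ø/ ~ /ɵ/ ~ /o/
Low-mid: /œ/ ~ /ɞ/ ~ /ɔ/
Low: only /ɒ/ (back); no front partner.
So /ɒ/ is the unpaired segment.

/ɒ/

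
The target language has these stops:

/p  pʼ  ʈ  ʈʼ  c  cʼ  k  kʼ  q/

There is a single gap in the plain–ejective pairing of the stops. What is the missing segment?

/qʼ/

place of articulation  plain     ejective
bilabial          p         pʼ      
retroflex         ʈ         ʈʼ      
palatal           c         cʼ      
velar             k         kʼ      
uvular            q         —       
The uvular row has no ejective member, so the gap is the ejective uvular stop /qʼ/.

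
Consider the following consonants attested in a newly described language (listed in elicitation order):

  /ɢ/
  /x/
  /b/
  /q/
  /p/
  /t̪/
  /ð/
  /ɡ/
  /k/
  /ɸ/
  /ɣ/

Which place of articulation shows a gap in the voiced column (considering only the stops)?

Voiceless: /p/ (bilabial), /t̪/ (dental), /k/ (velar), /q/ (uvular).
Voiced: /b/ (bilabial), /ɡ/ (velar), /ɢ/ (uvular).
Every place of articulation has a voiced member except dental, where /d̪/ would be expected.

dental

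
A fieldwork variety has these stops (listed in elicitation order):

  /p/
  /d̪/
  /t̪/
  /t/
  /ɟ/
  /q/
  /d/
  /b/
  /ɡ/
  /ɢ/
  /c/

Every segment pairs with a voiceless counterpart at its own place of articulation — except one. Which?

/ɡ/

Bilabial: /p/ ~ /b/
Dental: /t̪/ ~ /d̪/
Alveolar: /t/ ~ /d/
Palatal: /c/ ~ /ɟ/
Uvular: /q/ ~ /ɢ/
Velar: only /ɡ/ (voiced); no voiceless partner.
So /ɡ/ is the unpaired segment.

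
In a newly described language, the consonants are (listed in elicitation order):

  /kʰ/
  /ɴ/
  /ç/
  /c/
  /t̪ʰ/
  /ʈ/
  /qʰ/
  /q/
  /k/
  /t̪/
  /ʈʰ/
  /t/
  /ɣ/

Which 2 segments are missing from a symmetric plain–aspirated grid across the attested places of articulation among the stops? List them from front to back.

/tʰ/, /cʰ/

place of articulation  plain     aspirated
dental            t̪        t̪ʰ     
alveolar          t         —       
retroflex         ʈ         ʈʰ      
palatal           c         —       
velar             k         kʰ      
uvular            q         qʰ      
Gaps, from front to back: alveolar lacks aspirated (/tʰ/); palatal lacks aspirated (/cʰ/).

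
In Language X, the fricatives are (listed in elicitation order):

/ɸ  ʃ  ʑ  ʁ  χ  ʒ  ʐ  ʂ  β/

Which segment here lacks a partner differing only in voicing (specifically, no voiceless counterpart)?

/ʑ/

Bilabial: /ɸ/ ~ /β/
Postalveolar: /ʃ/ ~ /ʒ/
Retroflex: /ʂ/ ~ /ʐ/
Uvular: /χ/ ~ /ʁ/
Alveolo-palatal: only /ʑ/ (voiced); no voiceless partner.
So /ʑ/ is the unpaired segment.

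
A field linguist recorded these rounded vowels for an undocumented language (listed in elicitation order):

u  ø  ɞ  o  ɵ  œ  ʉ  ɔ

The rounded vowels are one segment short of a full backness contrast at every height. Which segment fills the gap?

/y/

Front: /ø/ (high-mid), /œ/ (low-mid).
Central: /ʉ/ (high), /ɵ/ (high-mid), /ɞ/ (low-mid).
Back: /u/ (high), /o/ (high-mid), /ɔ/ (low-mid).
The high row has no front member, so the gap is the high front rounded vowel /y/.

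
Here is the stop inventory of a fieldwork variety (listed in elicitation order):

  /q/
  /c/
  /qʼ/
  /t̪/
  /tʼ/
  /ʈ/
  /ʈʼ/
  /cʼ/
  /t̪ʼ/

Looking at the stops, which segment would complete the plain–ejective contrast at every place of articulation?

place of articulation  plain     ejective
dental            t̪        t̪ʼ     
alveolar          —         tʼ      
retroflex         ʈ         ʈʼ      
palatal           c         cʼ      
uvular            q         qʼ      
The alveolar row has no plain member, so the gap is the plain alveolar stop /t/.

/t/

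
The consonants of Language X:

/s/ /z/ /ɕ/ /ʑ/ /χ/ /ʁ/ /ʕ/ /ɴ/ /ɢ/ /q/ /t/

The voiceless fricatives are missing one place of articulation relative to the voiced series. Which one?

pharyngeal

Voiceless: /s/ (alveolar), /ɕ/ (alveolo-palatal), /χ/ (uvular).
Voiced: /z/ (alveolar), /ʑ/ (alveolo-palatal), /ʁ/ (uvular), /ʕ/ (pharyngeal).
Every place of articulation has a voiceless member except pharyngeal, where /ħ/ would be expected.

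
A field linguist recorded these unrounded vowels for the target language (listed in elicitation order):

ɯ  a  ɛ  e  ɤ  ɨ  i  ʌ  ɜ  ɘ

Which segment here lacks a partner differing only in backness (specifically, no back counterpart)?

/a/

High: /i/ ~ /ɨ/ ~ /ɯ/
High-mid: /e/ ~ /ɘ/ ~ /ɤ/
Low-mid: /ɛ/ ~ /ɜ/ ~ /ʌ/
Low: only /a/ (front); no back partner.
So /a/ is the unpaired segment.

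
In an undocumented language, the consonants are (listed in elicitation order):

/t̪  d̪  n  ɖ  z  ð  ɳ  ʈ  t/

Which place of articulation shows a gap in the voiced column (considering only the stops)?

alveolar

place of articulation  voiceless  voiced  
dental            t̪        d̪      
alveolar          t         —       
retroflex         ʈ         ɖ       
Every place of articulation has a voiced member except alveolar, where /d/ would be expected.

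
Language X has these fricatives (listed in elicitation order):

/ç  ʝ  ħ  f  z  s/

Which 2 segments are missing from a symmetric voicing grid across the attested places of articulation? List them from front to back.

/v/, /ʕ/

place of articulation  voiceless  voiced  
labiodental       f         —       
alveolar          s         z       
palatal           ç         ʝ       
pharyngeal        ħ         —       
Gaps, from front to back: labiodental lacks voiced (/v/); pharyngeal lacks voiced (/ʕ/).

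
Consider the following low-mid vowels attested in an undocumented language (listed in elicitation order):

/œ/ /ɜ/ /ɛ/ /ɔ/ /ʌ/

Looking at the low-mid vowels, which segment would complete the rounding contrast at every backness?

/ɞ/

front: unrounded /ɛ/, rounded /œ/.
central: unrounded /ɜ/, rounded —.
back: unrounded /ʌ/, rounded /ɔ/.
The central row has no rounded member, so the gap is the central rounded vowel /ɞ/.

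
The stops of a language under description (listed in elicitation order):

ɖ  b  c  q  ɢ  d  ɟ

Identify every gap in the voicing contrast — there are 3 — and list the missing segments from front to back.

Voiceless: /c/ (palatal), /q/ (uvular).
Voiced: /b/ (bilabial), /d/ (alveolar), /ɖ/ (retroflex), /ɟ/ (palatal), /ɢ/ (uvular).
Gaps, from front to back: bilabial lacks voiceless (/p/); alveolar lacks voiceless (/t/); retroflex lacks voiceless (/ʈ/).

/p/, /t/, /ʈ/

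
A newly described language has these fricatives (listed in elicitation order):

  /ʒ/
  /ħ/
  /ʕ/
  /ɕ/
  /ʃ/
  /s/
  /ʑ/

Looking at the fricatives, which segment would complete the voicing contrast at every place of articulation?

/z/

Voiceless: /s/ (alveolar), /ʃ/ (postalveolar), /ɕ/ (alveolo-palatal), /ħ/ (pharyngeal).
Voiced: /ʒ/ (postalveolar), /ʑ/ (alveolo-palatal), /ʕ/ (pharyngeal).
The alveolar row has no voiced member, so the gap is the voiced alveolar fricative /z/.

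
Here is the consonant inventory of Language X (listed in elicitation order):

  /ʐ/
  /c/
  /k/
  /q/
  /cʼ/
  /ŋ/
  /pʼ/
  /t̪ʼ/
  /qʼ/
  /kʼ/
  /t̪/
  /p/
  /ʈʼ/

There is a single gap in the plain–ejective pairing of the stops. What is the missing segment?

/ʈ/

bilabial: plain /p/, ejective /pʼ/.
dental: plain /t̪/, ejective /t̪ʼ/.
retroflex: plain —, ejective /ʈʼ/.
palatal: plain /c/, ejective /cʼ/.
velar: plain /k/, ejective /kʼ/.
uvular: plain /q/, ejective /qʼ/.
The retroflex row has no plain member, so the gap is the plain retroflex stop /ʈ/.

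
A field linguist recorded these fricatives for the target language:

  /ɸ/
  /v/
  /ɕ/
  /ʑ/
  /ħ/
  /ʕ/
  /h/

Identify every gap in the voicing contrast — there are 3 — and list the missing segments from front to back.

/β/, /f/, /ɦ/

place of articulation  voiceless  voiced  
bilabial          ɸ         —       
labiodental       —         v       
alveolo-palatal   ɕ         ʑ       
pharyngeal        ħ         ʕ       
glottal           h         —       
Gaps, from front to back: bilabial lacks voiced (/β/); labiodental lacks voiceless (/f/); glottal lacks voiced (/ɦ/).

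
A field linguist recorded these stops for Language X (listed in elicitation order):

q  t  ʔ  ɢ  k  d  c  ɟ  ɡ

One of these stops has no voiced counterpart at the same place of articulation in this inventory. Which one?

/ʔ/

Alveolar: /t/ ~ /d/
Palatal: /c/ ~ /ɟ/
Velar: /k/ ~ /ɡ/
Uvular: /q/ ~ /ɢ/
Glottal: only /ʔ/ (voiceless); no voiced partner.
So /ʔ/ is the unpaired segment.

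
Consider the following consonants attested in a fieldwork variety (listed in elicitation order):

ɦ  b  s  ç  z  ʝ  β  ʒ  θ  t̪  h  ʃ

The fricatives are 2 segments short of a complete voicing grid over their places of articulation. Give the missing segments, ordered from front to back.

bilabial: voiceless —, voiced /β/.
dental: voiceless /θ/, voiced —.
alveolar: voiceless /s/, voiced /z/.
postalveolar: voiceless /ʃ/, voiced /ʒ/.
palatal: voiceless /ç/, voiced /ʝ/.
glottal: voiceless /h/, voiced /ɦ/.
Gaps, from front to back: bilabial lacks voiceless (/ɸ/); dental lacks voiced (/ð/).

/ɸ/, /ð/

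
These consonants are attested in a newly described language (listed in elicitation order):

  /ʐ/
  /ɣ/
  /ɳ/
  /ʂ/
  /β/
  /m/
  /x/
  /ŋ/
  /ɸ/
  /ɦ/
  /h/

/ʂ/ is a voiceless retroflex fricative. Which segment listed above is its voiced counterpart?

/ʐ/

The voiced counterpart is a voiced retroflex fricative — in this inventory, /ʐ/.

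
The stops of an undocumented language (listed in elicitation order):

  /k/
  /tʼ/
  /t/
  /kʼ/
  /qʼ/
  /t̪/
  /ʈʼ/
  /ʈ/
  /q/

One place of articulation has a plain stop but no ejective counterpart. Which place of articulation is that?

dental

Plain: /t̪/ (dental), /t/ (alveolar), /ʈ/ (retroflex), /k/ (velar), /q/ (uvular).
Ejective: /tʼ/ (alveolar), /ʈʼ/ (retroflex), /kʼ/ (velar), /qʼ/ (uvular).
Every place of articulation has an ejective member except dental, where /t̪ʼ/ would be expected.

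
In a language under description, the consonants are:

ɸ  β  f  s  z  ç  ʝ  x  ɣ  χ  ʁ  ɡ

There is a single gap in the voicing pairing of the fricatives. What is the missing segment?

/v/

Voiceless: /ɸ/ (bilabial), /f/ (labiodental), /s/ (alveolar), /ç/ (palatal), /x/ (velar), /χ/ (uvular).
Voiced: /β/ (bilabial), /z/ (alveolar), /ʝ/ (palatal), /ɣ/ (velar), /ʁ/ (uvular).
The labiodental row has no voiced member, so the gap is the voiced labiodental fricative /v/.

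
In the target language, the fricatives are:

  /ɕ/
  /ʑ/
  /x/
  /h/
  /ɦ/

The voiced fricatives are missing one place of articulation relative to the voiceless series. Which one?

velar

place of articulation  voiceless  voiced  
alveolo-palatal   ɕ         ʑ       
velar             x         —       
glottal           h         ɦ       
Every place of articulation has a voiced member except velar, where /ɣ/ would be expected.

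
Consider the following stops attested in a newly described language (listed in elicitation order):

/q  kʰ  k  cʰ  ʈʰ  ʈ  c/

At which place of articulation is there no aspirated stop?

Plain: /ʈ/ (retroflex), /c/ (palatal), /k/ (velar), /q/ (uvular).
Aspirated: /ʈʰ/ (retroflex), /cʰ/ (palatal), /kʰ/ (velar).
Every place of articulation has an aspirated member except uvular, where /qʰ/ would be expected.

uvular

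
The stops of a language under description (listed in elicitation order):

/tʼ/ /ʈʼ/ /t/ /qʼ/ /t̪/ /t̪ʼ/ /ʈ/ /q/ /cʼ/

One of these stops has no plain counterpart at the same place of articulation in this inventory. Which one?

/cʼ/

Dental: /t̪/ ~ /t̪ʼ/
Alveolar: /t/ ~ /tʼ/
Retroflex: /ʈ/ ~ /ʈʼ/
Uvular: /q/ ~ /qʼ/
Palatal: only /cʼ/ (ejective); no plain partner.
So /cʼ/ is the unpaired segment.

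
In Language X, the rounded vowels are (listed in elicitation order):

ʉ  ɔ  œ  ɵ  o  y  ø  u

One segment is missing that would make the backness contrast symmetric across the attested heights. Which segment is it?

Front: /y/ (high), /ø/ (high-mid), /œ/ (low-mid).
Central: /ʉ/ (high), /ɵ/ (high-mid).
Back: /u/ (high), /o/ (high-mid), /ɔ/ (low-mid).
The low-mid row has no central member, so the gap is the low-mid central rounded vowel /ɞ/.

/ɞ/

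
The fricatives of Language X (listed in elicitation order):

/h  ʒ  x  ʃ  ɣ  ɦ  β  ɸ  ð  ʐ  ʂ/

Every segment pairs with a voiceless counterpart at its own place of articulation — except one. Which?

Bilabial: /ɸ/ ~ /β/
Postalveolar: /ʃ/ ~ /ʒ/
Retroflex: /ʂ/ ~ /ʐ/
Velar: /x/ ~ /ɣ/
Glottal: /h/ ~ /ɦ/
Dental: only /ð/ (voiced); no voiceless partner.
So /ð/ is the unpaired segment.

/ð/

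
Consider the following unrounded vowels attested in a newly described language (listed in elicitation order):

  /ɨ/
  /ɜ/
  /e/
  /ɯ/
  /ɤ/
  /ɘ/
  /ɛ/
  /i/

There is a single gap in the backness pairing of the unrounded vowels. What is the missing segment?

/ʌ/

high: front /i/, central /ɨ/, back /ɯ/.
high-mid: front /e/, central /ɘ/, back /ɤ/.
low-mid: front /ɛ/, central /ɜ/, back —.
The low-mid row has no back member, so the gap is the low-mid back unrounded vowel /ʌ/.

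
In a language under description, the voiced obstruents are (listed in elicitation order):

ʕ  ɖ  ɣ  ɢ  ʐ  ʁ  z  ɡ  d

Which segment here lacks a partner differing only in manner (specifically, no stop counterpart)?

/ʕ/

Alveolar: /d/ ~ /z/
Retroflex: /ɖ/ ~ /ʐ/
Velar: /ɡ/ ~ /ɣ/
Uvular: /ɢ/ ~ /ʁ/
Pharyngeal: only /ʕ/ (fricative); no stop partner.
So /ʕ/ is the unpaired segment.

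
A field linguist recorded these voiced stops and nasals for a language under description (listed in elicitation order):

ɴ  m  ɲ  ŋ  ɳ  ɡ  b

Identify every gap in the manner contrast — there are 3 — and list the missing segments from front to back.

place of articulation  oral stop  nasal   
bilabial          b         m       
retroflex         —         ɳ       
palatal           —         ɲ       
velar             ɡ         ŋ       
uvular            —         ɴ       
Gaps, from front to back: retroflex lacks oral stop (/ɖ/); palatal lacks oral stop (/ɟ/); uvular lacks oral stop (/ɢ/).

/ɖ/, /ɟ/, /ɢ/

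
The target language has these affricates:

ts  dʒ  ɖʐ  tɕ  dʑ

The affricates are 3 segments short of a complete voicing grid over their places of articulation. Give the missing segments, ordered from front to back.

/dz/, /tʃ/, /ʈʂ/

Voiceless: /ts/ (alveolar), /tɕ/ (alveolo-palatal).
Voiced: /dʒ/ (postalveolar), /ɖʐ/ (retroflex), /dʑ/ (alveolo-palatal).
Gaps, from front to back: alveolar lacks voiced (/dz/); postalveolar lacks voiceless (/tʃ/); retroflex lacks voiceless (/ʈʂ/).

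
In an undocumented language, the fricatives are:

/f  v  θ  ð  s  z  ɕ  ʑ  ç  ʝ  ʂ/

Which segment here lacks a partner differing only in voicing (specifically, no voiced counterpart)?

/ʂ/

Labiodental: /f/ ~ /v/
Dental: /θ/ ~ /ð/
Alveolar: /s/ ~ /z/
Alveolo-palatal: /ɕ/ ~ /ʑ/
Palatal: /ç/ ~ /ʝ/
Retroflex: only /ʂ/ (voiceless); no voiced partner.
So /ʂ/ is the unpaired segment.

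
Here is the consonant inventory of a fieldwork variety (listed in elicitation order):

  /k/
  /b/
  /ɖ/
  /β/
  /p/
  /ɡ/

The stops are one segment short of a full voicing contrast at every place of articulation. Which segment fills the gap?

place of articulation  voiceless  voiced  
bilabial          p         b       
retroflex         —         ɖ       
velar             k         ɡ       
The retroflex row has no voiceless member, so the gap is the voiceless retroflex stop /ʈ/.

/ʈ/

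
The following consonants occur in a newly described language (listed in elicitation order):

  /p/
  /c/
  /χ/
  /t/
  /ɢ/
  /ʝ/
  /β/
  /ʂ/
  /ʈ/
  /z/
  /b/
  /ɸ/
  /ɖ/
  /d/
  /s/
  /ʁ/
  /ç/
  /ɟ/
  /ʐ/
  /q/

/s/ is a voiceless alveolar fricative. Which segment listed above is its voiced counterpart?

/z/

The voiced counterpart is a voiced alveolar fricative — in this inventory, /z/.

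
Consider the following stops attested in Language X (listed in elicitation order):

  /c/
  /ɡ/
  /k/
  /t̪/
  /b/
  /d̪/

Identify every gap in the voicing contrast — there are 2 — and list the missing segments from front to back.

/p/, /ɟ/

bilabial: voiceless —, voiced /b/.
dental: voiceless /t̪/, voiced /d̪/.
palatal: voiceless /c/, voiced —.
velar: voiceless /k/, voiced /ɡ/.
Gaps, from front to back: bilabial lacks voiceless (/p/); palatal lacks voiced (/ɟ/).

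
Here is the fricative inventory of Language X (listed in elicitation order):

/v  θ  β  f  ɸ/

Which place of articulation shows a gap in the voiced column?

dental

place of articulation  voiceless  voiced  
bilabial          ɸ         β       
labiodental       f         v       
dental            θ         —       
Every place of articulation has a voiced member except dental, where /ð/ would be expected.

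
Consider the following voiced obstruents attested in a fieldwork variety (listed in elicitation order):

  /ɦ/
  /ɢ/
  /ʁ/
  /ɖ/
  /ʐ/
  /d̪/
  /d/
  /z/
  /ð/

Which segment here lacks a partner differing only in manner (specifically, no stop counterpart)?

Dental: /d̪/ ~ /ð/
Alveolar: /d/ ~ /z/
Retroflex: /ɖ/ ~ /ʐ/
Uvular: /ɢ/ ~ /ʁ/
Glottal: only /ɦ/ (fricative); no stop partner.
So /ɦ/ is the unpaired segment.

/ɦ/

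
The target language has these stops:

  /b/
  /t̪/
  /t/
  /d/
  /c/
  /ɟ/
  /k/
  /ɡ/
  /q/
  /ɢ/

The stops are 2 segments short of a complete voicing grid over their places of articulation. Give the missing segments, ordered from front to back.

/p/, /d̪/

Voiceless: /t̪/ (dental), /t/ (alveolar), /c/ (palatal), /k/ (velar), /q/ (uvular).
Voiced: /b/ (bilabial), /d/ (alveolar), /ɟ/ (palatal), /ɡ/ (velar), /ɢ/ (uvular).
Gaps, from front to back: bilabial lacks voiceless (/p/); dental lacks voiced (/d̪/).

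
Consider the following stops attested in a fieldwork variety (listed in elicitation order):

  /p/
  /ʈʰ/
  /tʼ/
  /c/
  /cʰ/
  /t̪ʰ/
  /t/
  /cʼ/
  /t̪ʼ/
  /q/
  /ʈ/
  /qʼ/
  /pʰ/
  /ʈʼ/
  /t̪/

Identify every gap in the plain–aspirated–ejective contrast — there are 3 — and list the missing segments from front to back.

place of articulation  plain     aspirated  ejective
bilabial          p         pʰ        —       
dental            t̪        t̪ʰ       t̪ʼ     
alveolar          t         —         tʼ      
retroflex         ʈ         ʈʰ        ʈʼ      
palatal           c         cʰ        cʼ      
uvular            q         —         qʼ      
Gaps, from front to back: bilabial lacks ejective (/pʼ/); alveolar lacks aspirated (/tʰ/); uvular lacks aspirated (/qʰ/).

/pʼ/, /tʰ/, /qʰ/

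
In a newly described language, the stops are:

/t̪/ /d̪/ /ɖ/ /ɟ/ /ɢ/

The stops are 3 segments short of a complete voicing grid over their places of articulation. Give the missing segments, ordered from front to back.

place of articulation  voiceless  voiced  
dental            t̪        d̪      
retroflex         —         ɖ       
palatal           —         ɟ       
uvular            —         ɢ       
Gaps, from front to back: retroflex lacks voiceless (/ʈ/); palatal lacks voiceless (/c/); uvular lacks voiceless (/q/).

/ʈ/, /c/, /q/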